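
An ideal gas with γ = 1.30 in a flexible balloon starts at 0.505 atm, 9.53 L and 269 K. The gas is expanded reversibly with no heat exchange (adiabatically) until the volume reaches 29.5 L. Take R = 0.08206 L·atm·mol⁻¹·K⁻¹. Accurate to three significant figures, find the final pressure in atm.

P₂ ≈ 0.116 atm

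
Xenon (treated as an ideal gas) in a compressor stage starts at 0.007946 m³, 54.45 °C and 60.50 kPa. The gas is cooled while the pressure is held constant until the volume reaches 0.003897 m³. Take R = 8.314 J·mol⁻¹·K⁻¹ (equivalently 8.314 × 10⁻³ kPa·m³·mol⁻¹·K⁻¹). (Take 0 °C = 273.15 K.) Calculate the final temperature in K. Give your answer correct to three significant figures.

T₂ ≈ 161 K

Convert: T₁ = 327.6 K.
P constant ⇒ V ∝ T: P₂ = P₁; T₂ = T₁·(V₂/V₁) = 160.7 K.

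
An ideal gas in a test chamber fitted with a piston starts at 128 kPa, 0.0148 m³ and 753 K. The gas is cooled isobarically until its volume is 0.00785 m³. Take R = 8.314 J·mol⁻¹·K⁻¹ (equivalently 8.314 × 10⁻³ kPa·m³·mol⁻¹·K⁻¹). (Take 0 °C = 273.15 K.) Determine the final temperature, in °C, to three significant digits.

T₂ ≈ 126 °C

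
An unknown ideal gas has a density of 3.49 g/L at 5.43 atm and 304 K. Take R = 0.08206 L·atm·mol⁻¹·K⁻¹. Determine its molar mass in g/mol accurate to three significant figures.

ρ = PM/(RT) ⇒ M = ρRT/P = (3.49 × 0.08206 × 304.0) / 5.43

M ≈ 16.0 g/mol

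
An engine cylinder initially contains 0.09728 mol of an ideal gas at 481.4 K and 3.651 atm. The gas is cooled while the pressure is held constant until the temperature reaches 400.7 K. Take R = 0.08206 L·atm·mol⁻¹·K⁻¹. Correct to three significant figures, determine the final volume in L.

V₂ ≈ 0.876 L

From PV = nRT: V₁ = nRT₁/P₁ = 1.053 L.
Isobaric, so V/T is constant: P₂ = P₁; V₂ = V₁·(T₂/T₁) = 0.8761 L.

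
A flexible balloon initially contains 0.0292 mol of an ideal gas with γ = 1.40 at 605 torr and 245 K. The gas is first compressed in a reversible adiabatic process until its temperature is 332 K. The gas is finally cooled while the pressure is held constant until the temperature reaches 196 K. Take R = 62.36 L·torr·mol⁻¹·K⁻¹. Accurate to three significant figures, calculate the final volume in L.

V₃ ≈ 0.204 L

From PV = nRT: V₁ = nRT₁/P₁ = 0.7374 L.
Reversible adiabatic, γ = 1.40: P₂ = P₁·(T₂/T₁)^(γ/(γ−1)) = 1752 torr; V₂ = V₁·(T₁/T₂)^(1/(γ−1)) = 0.3450 L.
P constant ⇒ V ∝ T: P₃ = P₂; V₃ = V₂·(T₃/T₂) = 0.2037 L.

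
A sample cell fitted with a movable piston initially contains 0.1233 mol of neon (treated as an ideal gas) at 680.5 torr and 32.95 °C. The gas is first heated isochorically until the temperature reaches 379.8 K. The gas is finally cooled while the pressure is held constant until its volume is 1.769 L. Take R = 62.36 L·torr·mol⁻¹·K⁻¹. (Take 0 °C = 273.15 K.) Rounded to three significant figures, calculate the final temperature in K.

T₃ ≈ 194 K

Convert: T₁ = 306.1 K.
From PV = nRT: V₁ = nRT₁/P₁ = 3.459 L.
Isochoric, so P/T is constant: V₂ = V₁; P₂ = P₁·(T₂/T₁) = 844.3 torr.
P constant ⇒ V ∝ T: P₃ = P₂; T₃ = T₂·(V₃/V₂) = 194.3 K.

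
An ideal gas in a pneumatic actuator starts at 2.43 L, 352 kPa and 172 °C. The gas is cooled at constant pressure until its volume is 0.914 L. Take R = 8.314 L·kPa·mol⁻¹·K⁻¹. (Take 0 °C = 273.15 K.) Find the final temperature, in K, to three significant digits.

Convert: T₁ = 445.1 K.
P constant ⇒ V ∝ T: P₂ = P₁; T₂ = T₁·(V₂/V₁) = 167.4 K.

T₂ ≈ 167 K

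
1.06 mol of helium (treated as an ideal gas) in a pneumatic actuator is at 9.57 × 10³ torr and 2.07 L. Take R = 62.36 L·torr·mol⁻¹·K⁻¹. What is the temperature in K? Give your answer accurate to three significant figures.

PV = nRT ⇒ T = PV/(nR) = (9.57e+03 × 2.07) / (1.06 × 62.36)

T ≈ 300 K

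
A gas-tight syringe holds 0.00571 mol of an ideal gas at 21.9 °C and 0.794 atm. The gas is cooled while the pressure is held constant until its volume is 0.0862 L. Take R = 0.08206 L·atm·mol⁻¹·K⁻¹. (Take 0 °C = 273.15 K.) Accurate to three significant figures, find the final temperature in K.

Convert: T₁ = 295.0 K.
From PV = nRT: V₁ = nRT₁/P₁ = 0.1741 L.
Isobaric, so V/T is constant: P₂ = P₁; T₂ = T₁·(V₂/V₁) = 146.1 K.

T₂ ≈ 146 K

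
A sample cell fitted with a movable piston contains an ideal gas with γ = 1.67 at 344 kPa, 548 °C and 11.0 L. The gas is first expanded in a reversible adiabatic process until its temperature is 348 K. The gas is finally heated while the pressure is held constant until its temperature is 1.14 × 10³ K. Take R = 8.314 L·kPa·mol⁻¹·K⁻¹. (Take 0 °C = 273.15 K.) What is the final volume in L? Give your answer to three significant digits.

V₃ ≈ 130 L

Convert: T₁ = 821.1 K.
Reversible adiabatic, γ = 1.67: P₂ = P₁·(T₂/T₁)^(γ/(γ−1)) = 40.48 kPa; V₂ = V₁·(T₁/T₂)^(1/(γ−1)) = 39.62 L.
Isobaric, so V/T is constant: P₃ = P₂; V₃ = V₂·(T₃/T₂) = 129.8 L.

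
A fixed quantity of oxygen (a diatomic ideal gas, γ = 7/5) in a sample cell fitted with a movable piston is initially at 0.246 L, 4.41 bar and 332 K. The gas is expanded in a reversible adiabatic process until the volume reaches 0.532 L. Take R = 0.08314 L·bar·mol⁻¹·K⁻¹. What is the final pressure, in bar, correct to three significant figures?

Reversible adiabatic, γ = 7/5: T₂ = T₁·(V₁/V₂)^(γ−1) = 243.9 K; P₂ = P₁·(V₁/V₂)^γ = 1.498 bar.

P₂ ≈ 1.50 bar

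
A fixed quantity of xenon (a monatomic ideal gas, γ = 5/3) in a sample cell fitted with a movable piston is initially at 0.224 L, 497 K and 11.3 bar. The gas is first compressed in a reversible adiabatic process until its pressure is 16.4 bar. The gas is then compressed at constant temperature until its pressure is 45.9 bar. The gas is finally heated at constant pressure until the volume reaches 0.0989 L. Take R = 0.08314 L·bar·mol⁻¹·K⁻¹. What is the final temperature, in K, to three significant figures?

Reversible adiabatic, γ = 5/3: T₂ = T₁·(P₂/P₁)^((γ−1)/γ) = 576.8 K; V₂ = V₁·(P₁/P₂)^(1/γ) = 0.1791 L.
Isothermal, so P V is constant: T₃ = T₂; V₃ = V₂·(P₂/P₃) = 0.06401 L.
P constant ⇒ V ∝ T: P₄ = P₃; T₄ = T₃·(V₄/V₃) = 891.3 K.

T₄ ≈ 891 K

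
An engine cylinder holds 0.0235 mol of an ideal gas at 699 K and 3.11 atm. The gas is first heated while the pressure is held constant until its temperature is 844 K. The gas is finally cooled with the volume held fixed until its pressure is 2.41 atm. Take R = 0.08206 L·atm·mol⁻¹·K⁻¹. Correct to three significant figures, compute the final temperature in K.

From PV = nRT: V₁ = nRT₁/P₁ = 0.4334 L.
Isobaric, so V/T is constant: P₂ = P₁; V₂ = V₁·(T₂/T₁) = 0.5233 L.
Isochoric, so P/T is constant: V₃ = V₂; T₃ = T₂·(P₃/P₂) = 654.0 K.

T₃ ≈ 654 K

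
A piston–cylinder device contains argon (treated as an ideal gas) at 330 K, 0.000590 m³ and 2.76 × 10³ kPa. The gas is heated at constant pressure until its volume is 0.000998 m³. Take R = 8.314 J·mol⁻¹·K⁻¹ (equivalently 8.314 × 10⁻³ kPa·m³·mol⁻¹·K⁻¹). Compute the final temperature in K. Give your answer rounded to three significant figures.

T₂ ≈ 558 K

Isobaric, so V/T is constant: P₂ = P₁; T₂ = T₁·(V₂/V₁) = 558.2 K.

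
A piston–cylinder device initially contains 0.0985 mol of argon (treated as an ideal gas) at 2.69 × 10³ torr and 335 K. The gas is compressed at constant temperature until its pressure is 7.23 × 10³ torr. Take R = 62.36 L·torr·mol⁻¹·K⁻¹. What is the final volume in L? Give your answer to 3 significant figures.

From PV = nRT: V₁ = nRT₁/P₁ = 0.7650 L.
T constant ⇒ Boyle's law P V = const: T₂ = T₁; V₂ = V₁·(P₁/P₂) = 0.2846 L.

V₂ ≈ 0.285 L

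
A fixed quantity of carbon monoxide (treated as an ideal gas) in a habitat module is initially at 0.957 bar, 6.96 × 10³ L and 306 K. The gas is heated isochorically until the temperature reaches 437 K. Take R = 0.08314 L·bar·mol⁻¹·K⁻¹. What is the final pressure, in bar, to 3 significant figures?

Isochoric, so P/T is constant: V₂ = V₁; P₂ = P₁·(T₂/T₁) = 1.367 bar.

P₂ ≈ 1.37 bar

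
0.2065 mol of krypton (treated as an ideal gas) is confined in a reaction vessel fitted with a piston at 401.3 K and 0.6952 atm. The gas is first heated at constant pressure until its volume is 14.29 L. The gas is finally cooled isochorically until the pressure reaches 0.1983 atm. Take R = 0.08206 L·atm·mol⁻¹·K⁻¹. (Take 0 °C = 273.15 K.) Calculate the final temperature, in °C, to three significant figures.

From PV = nRT: V₁ = nRT₁/P₁ = 9.782 L.
P constant ⇒ V ∝ T: P₂ = P₁; T₂ = T₁·(V₂/V₁) = 586.3 K.
V constant ⇒ P ∝ T: V₃ = V₂; T₃ = T₂·(P₃/P₂) = 167.2 K.

T₃ ≈ -106 °C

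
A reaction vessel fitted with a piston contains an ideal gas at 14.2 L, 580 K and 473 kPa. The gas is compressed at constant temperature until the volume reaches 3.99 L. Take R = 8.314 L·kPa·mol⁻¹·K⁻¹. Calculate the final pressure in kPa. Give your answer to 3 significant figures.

P₂ ≈ 1.68e+03 kPa

T constant ⇒ Boyle's law P V = const: T₂ = T₁; P₂ = P₁·(V₁/V₂) = 1683 kPa.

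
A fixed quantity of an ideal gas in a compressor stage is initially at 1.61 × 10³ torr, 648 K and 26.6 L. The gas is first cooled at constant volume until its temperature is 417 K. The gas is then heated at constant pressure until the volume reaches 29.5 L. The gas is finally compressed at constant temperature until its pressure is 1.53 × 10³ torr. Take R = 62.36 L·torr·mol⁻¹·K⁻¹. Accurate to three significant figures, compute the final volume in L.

V constant ⇒ P ∝ T: V₂ = V₁; P₂ = P₁·(T₂/T₁) = 1036 torr.
P constant ⇒ V ∝ T: P₃ = P₂; T₃ = T₂·(V₃/V₂) = 462.5 K.
T constant ⇒ Boyle's law P V = const: T₄ = T₃; V₄ = V₃·(P₃/P₄) = 19.98 L.

V₄ ≈ 20.0 L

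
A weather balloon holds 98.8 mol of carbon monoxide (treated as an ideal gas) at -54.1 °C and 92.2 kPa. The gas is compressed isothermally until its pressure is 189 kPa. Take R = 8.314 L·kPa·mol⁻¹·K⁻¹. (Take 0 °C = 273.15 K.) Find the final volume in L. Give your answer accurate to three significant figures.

V₂ ≈ 952 L

Convert: T₁ = 219.0 K.
From PV = nRT: V₁ = nRT₁/P₁ = 1952 L.
T constant ⇒ Boyle's law P V = const: T₂ = T₁; V₂ = V₁·(P₁/P₂) = 952.0 L.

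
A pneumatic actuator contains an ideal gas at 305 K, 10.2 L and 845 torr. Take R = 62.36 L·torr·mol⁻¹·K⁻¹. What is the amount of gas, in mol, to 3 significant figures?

n ≈ 0.453 mol

PV = nRT ⇒ n = PV/(RT) = (845 × 10.2) / (62.36 × 305)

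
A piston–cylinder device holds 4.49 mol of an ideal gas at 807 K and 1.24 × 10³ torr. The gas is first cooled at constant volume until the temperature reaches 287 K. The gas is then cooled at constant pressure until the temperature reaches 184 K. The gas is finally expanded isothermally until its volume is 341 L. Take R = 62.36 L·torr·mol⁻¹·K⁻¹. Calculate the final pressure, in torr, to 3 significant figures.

P₄ ≈ 151 torr

From PV = nRT: V₁ = nRT₁/P₁ = 182.2 L.
Isochoric, so P/T is constant: V₂ = V₁; P₂ = P₁·(T₂/T₁) = 441.0 torr.
P constant ⇒ V ∝ T: P₃ = P₂; V₃ = V₂·(T₃/T₂) = 116.8 L.
Isothermal, so P V is constant: T₄ = T₃; P₄ = P₃·(V₃/V₄) = 151.1 torr.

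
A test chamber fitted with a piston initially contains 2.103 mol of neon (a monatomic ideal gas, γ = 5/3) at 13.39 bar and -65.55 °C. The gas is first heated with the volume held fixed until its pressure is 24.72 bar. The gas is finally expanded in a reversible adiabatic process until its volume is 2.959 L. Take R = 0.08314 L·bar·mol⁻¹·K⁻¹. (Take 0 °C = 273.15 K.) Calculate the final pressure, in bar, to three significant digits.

P₃ ≈ 21.4 bar

Convert: T₁ = 207.6 K.
From PV = nRT: V₁ = nRT₁/P₁ = 2.711 L.
Isochoric, so P/T is constant: V₂ = V₁; T₂ = T₁·(P₂/P₁) = 383.3 K.
Adiabatic (γ = 5/3), T V^(γ−1) and P V^γ constant: T₃ = T₂·(V₂/V₃)^(γ−1) = 361.5 K; P₃ = P₂·(V₂/V₃)^γ = 21.36 bar.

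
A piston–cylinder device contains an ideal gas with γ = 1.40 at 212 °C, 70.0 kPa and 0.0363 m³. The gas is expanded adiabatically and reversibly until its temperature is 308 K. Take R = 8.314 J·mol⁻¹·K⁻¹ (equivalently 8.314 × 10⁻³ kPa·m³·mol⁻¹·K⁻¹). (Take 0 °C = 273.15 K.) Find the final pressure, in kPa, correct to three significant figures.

P₂ ≈ 14.3 kPa

Convert: T₁ = 485.1 K.
Reversible adiabatic, γ = 1.40: P₂ = P₁·(T₂/T₁)^(γ/(γ−1)) = 14.27 kPa; V₂ = V₁·(T₁/T₂)^(1/(γ−1)) = 0.1130 m³.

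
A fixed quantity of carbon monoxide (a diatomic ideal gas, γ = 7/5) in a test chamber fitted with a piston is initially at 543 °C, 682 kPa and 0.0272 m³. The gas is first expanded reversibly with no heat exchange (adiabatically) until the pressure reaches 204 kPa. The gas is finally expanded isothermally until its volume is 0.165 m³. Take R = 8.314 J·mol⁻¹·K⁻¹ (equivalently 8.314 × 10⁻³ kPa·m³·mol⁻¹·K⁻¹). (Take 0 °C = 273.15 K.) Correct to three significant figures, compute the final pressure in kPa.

P₃ ≈ 79.6 kPa

Convert: T₁ = 816.1 K.
Reversible adiabatic, γ = 7/5: T₂ = T₁·(P₂/P₁)^((γ−1)/γ) = 578.1 K; V₂ = V₁·(P₁/P₂)^(1/γ) = 0.06441 m³.
Isothermal, so P V is constant: T₃ = T₂; P₃ = P₂·(V₂/V₃) = 79.64 kPa.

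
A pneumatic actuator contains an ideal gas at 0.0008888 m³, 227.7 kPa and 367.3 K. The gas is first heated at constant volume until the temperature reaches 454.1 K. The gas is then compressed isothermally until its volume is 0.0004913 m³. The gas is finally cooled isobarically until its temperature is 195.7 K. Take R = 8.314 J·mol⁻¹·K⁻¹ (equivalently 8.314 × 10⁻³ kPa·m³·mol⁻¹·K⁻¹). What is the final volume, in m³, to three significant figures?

V₄ ≈ 0.000212 m³

Isochoric, so P/T is constant: V₂ = V₁; P₂ = P₁·(T₂/T₁) = 281.5 kPa.
T constant ⇒ Boyle's law P V = const: T₃ = T₂; P₃ = P₂·(V₂/V₃) = 509.3 kPa.
P constant ⇒ V ∝ T: P₄ = P₃; V₄ = V₃·(T₄/T₃) = 0.0002117 m³.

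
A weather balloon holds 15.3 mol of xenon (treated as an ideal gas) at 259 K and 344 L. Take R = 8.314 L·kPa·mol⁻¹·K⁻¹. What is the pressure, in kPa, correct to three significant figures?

PV = nRT ⇒ P = nRT/V = (15.3 × 8.314 × 259) / 344

P ≈ 95.8 kPa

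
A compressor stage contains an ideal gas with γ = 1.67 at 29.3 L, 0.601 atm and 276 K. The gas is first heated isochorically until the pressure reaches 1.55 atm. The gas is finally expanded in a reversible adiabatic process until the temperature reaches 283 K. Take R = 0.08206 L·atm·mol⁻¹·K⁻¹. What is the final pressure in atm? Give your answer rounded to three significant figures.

P₃ ≈ 0.156 atm

V constant ⇒ P ∝ T: V₂ = V₁; T₂ = T₁·(P₂/P₁) = 711.8 K.
Reversible adiabatic, γ = 1.67: P₃ = P₂·(T₃/T₂)^(γ/(γ−1)) = 0.1556 atm; V₃ = V₂·(T₂/T₃)^(1/(γ−1)) = 116.1 L.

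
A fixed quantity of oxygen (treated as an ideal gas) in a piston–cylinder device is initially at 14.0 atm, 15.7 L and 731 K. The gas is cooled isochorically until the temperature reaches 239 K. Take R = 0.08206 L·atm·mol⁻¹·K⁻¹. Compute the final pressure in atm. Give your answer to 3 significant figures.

P₂ ≈ 4.58 atm

V constant ⇒ P ∝ T: V₂ = V₁; P₂ = P₁·(T₂/T₁) = 4.577 atm.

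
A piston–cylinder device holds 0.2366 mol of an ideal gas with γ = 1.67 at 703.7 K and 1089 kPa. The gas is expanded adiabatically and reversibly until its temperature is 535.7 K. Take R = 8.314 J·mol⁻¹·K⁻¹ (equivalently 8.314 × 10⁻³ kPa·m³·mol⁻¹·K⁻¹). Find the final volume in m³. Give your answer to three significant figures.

V₂ ≈ 0.00191 m³

From PV = nRT: V₁ = nRT₁/P₁ = 0.001271 m³.
Reversible adiabatic, γ = 1.67: P₂ = P₁·(T₂/T₁)^(γ/(γ−1)) = 551.8 kPa; V₂ = V₁·(T₁/T₂)^(1/(γ−1)) = 0.001910 m³.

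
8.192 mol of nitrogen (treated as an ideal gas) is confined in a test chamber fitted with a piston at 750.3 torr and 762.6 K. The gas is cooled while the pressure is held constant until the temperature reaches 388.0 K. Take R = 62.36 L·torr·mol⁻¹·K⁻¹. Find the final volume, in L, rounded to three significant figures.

From PV = nRT: V₁ = nRT₁/P₁ = 519.2 L.
P constant ⇒ V ∝ T: P₂ = P₁; V₂ = V₁·(T₂/T₁) = 264.2 L.

V₂ ≈ 264 L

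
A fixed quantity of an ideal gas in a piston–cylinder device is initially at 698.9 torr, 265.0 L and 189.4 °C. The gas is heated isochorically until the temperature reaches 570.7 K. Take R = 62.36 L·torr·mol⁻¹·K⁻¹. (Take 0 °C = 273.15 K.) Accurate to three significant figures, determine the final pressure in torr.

P₂ ≈ 862 torr

Convert: T₁ = 462.5 K.
V constant ⇒ P ∝ T: V₂ = V₁; P₂ = P₁·(T₂/T₁) = 862.3 torr.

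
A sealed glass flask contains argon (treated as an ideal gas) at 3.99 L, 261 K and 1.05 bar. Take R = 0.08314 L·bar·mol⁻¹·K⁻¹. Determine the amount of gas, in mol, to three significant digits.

n ≈ 0.193 mol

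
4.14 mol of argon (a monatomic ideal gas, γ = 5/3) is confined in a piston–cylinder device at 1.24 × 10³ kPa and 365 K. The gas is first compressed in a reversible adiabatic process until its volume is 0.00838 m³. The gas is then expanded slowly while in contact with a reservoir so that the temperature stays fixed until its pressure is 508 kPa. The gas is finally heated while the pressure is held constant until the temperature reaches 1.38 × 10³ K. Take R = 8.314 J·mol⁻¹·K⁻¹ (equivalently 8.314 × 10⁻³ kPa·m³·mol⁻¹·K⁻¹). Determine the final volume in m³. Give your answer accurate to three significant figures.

V₄ ≈ 0.0935 m³

From PV = nRT: V₁ = nRT₁/P₁ = 0.01013 m³.
Reversible adiabatic, γ = 5/3: T₂ = T₁·(V₁/V₂)^(γ−1) = 414.2 K; P₂ = P₁·(V₁/V₂)^γ = 1701 kPa.
T constant ⇒ Boyle's law P V = const: T₃ = T₂; V₃ = V₂·(P₂/P₃) = 0.02807 m³.
Isobaric, so V/T is constant: P₄ = P₃; V₄ = V₃·(T₄/T₃) = 0.09350 m³.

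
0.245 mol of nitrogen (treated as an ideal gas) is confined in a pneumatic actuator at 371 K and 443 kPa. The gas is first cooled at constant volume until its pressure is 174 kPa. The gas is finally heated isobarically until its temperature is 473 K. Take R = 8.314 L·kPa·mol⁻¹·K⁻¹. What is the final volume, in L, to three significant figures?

V₃ ≈ 5.54 L

From PV = nRT: V₁ = nRT₁/P₁ = 1.706 L.
V constant ⇒ P ∝ T: V₂ = V₁; T₂ = T₁·(P₂/P₁) = 145.7 K.
Isobaric, so V/T is constant: P₃ = P₂; V₃ = V₂·(T₃/T₂) = 5.537 L.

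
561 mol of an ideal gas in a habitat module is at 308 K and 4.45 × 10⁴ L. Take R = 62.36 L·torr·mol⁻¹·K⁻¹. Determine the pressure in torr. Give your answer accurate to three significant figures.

P ≈ 242 torr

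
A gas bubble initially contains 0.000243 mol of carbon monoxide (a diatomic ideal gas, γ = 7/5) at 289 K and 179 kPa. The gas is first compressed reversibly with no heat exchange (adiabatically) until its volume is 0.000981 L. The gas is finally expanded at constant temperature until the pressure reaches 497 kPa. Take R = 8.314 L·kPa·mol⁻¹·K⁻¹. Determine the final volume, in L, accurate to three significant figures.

V₃ ≈ 0.00190 L

From PV = nRT: V₁ = nRT₁/P₁ = 0.003262 L.
Adiabatic (γ = 7/5), T V^(γ−1) and P V^γ constant: T₂ = T₁·(V₁/V₂)^(γ−1) = 467.3 K; P₂ = P₁·(V₁/V₂)^γ = 962.4 kPa.
T constant ⇒ Boyle's law P V = const: T₃ = T₂; V₃ = V₂·(P₂/P₃) = 0.001900 L.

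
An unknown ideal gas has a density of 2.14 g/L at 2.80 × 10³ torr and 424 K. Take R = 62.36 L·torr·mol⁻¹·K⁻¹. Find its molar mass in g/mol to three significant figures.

ρ = PM/(RT) ⇒ M = ρRT/P = (2.14 × 62.36 × 424.0) / 2.80e+03

M ≈ 20.2 g/mol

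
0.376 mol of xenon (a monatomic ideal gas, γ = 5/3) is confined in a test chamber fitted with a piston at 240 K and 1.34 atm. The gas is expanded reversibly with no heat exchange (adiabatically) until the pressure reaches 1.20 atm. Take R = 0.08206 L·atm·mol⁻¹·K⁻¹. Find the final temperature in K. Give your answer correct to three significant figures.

T₂ ≈ 230 K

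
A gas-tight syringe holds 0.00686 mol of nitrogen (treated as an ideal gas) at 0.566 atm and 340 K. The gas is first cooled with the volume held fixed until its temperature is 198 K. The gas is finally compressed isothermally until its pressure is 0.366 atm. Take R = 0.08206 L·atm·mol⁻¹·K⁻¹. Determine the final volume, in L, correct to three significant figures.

From PV = nRT: V₁ = nRT₁/P₁ = 0.3382 L.
V constant ⇒ P ∝ T: V₂ = V₁; P₂ = P₁·(T₂/T₁) = 0.3296 atm.
Isothermal, so P V is constant: T₃ = T₂; V₃ = V₂·(P₂/P₃) = 0.3045 L.

V₃ ≈ 0.305 L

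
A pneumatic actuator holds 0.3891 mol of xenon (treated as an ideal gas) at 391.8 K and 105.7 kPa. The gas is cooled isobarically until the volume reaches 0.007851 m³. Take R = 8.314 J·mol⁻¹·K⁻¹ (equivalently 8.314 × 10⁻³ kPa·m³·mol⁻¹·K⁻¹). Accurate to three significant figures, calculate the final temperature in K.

From PV = nRT: V₁ = nRT₁/P₁ = 0.01199 m³.
Isobaric, so V/T is constant: P₂ = P₁; T₂ = T₁·(V₂/V₁) = 256.5 K.

T₂ ≈ 257 K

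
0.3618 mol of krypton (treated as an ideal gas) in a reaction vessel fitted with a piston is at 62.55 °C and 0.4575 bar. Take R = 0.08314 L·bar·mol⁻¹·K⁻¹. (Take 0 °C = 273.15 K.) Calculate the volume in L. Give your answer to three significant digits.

Convert: T = 335.70 K.
PV = nRT ⇒ V = nRT/P = (0.3618 × 0.08314 × 335.70) / 0.4575

V ≈ 22.1 L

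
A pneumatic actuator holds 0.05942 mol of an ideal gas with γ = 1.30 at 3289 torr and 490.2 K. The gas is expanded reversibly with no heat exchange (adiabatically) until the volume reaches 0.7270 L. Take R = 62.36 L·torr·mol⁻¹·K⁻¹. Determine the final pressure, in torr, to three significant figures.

From PV = nRT: V₁ = nRT₁/P₁ = 0.5523 L.
Adiabatic (γ = 1.30), T V^(γ−1) and P V^γ constant: T₂ = T₁·(V₁/V₂)^(γ−1) = 451.4 K; P₂ = P₁·(V₁/V₂)^γ = 2301 torr.

P₂ ≈ 2.30e+03 torr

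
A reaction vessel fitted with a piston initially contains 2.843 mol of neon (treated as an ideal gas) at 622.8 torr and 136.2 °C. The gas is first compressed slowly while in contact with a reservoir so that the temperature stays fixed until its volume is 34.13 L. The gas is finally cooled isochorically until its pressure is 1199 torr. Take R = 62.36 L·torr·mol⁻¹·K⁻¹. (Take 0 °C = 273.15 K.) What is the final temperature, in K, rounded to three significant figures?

T₃ ≈ 231 K

Convert: T₁ = 409.3 K.
From PV = nRT: V₁ = nRT₁/P₁ = 116.5 L.
T constant ⇒ Boyle's law P V = const: T₂ = T₁; P₂ = P₁·(V₁/V₂) = 2126 torr.
V constant ⇒ P ∝ T: V₃ = V₂; T₃ = T₂·(P₃/P₂) = 230.8 K.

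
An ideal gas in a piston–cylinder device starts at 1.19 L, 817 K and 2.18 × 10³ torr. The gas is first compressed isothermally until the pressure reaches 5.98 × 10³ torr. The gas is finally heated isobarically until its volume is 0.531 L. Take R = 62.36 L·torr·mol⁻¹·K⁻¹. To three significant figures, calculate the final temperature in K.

Isothermal, so P V is constant: T₂ = T₁; V₂ = V₁·(P₁/P₂) = 0.4338 L.
P constant ⇒ V ∝ T: P₃ = P₂; T₃ = T₂·(V₃/V₂) = 1000 K.

T₃ ≈ 1.00e+03 K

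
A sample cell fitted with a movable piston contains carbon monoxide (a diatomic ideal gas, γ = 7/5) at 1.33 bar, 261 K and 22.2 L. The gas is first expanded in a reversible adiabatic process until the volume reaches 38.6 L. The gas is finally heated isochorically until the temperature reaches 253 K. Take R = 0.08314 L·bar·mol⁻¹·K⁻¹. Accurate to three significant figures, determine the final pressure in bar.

P₃ ≈ 0.741 bar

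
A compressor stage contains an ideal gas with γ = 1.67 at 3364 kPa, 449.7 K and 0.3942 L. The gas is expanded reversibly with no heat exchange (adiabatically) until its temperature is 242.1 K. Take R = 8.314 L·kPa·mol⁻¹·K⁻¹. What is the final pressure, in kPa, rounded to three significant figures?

P₂ ≈ 719 kPa

Reversible adiabatic, γ = 1.67: P₂ = P₁·(T₂/T₁)^(γ/(γ−1)) = 718.7 kPa; V₂ = V₁·(T₁/T₂)^(1/(γ−1)) = 0.9933 L.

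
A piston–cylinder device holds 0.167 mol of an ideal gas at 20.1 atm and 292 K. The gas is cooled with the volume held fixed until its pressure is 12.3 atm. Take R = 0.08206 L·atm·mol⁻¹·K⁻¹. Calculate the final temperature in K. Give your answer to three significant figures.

From PV = nRT: V₁ = nRT₁/P₁ = 0.1991 L.
Isochoric, so P/T is constant: V₂ = V₁; T₂ = T₁·(P₂/P₁) = 178.7 K.

T₂ ≈ 179 K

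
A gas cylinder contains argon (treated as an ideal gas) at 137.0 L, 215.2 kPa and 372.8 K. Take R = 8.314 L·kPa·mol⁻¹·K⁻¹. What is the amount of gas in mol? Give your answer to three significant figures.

n ≈ 9.51 mol

PV = nRT ⇒ n = PV/(RT) = (215.2 × 137.0) / (8.314 × 372.8)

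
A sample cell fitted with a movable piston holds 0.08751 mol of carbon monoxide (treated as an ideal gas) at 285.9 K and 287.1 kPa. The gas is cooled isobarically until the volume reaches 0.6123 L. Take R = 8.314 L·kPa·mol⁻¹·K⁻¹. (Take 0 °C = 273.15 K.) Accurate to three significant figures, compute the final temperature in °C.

T₂ ≈ -31.5 °C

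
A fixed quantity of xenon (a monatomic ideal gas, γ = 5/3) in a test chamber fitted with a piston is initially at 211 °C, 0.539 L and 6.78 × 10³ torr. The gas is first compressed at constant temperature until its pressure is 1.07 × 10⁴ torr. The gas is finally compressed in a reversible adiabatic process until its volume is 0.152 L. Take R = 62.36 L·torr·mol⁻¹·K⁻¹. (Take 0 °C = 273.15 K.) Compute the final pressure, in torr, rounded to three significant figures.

P₃ ≈ 4.12e+04 torr

Convert: T₁ = 484.1 K.
T constant ⇒ Boyle's law P V = const: T₂ = T₁; V₂ = V₁·(P₁/P₂) = 0.3415 L.
Reversible adiabatic, γ = 5/3: T₃ = T₂·(V₂/V₃)^(γ−1) = 830.6 K; P₃ = P₂·(V₂/V₃)^γ = 4.124e+04 torr.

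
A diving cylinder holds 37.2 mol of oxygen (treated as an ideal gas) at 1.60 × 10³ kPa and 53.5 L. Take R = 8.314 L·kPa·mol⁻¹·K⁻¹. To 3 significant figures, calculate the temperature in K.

T ≈ 277 K

PV = nRT ⇒ T = PV/(nR) = (1.60e+03 × 53.5) / (37.2 × 8.314)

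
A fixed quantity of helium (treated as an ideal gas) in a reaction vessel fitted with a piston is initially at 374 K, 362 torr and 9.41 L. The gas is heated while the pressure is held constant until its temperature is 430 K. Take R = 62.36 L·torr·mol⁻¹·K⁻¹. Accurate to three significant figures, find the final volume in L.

P constant ⇒ V ∝ T: P₂ = P₁; V₂ = V₁·(T₂/T₁) = 10.82 L.

V₂ ≈ 10.8 L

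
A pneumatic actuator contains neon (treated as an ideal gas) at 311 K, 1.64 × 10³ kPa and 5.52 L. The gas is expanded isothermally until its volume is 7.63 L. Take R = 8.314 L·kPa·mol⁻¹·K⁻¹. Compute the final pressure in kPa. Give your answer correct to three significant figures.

P₂ ≈ 1.19e+03 kPa

Isothermal, so P V is constant: T₂ = T₁; P₂ = P₁·(V₁/V₂) = 1186 kPa.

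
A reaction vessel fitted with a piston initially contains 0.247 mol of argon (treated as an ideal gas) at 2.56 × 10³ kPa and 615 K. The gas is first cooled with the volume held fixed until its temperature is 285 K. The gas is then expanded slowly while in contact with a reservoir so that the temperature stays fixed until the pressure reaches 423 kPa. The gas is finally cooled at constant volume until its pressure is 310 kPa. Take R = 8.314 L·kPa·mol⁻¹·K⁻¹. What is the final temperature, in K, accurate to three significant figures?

T₄ ≈ 209 K

From PV = nRT: V₁ = nRT₁/P₁ = 0.4933 L.
Isochoric, so P/T is constant: V₂ = V₁; P₂ = P₁·(T₂/T₁) = 1186 kPa.
Isothermal, so P V is constant: T₃ = T₂; V₃ = V₂·(P₂/P₃) = 1.384 L.
V constant ⇒ P ∝ T: V₄ = V₃; T₄ = T₃·(P₄/P₃) = 208.9 K.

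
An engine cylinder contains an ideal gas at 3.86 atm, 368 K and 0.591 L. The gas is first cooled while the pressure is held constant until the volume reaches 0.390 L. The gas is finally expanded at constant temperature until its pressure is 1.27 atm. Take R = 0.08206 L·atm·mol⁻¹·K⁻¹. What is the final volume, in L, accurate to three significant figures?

V₃ ≈ 1.19 L

Isobaric, so V/T is constant: P₂ = P₁; T₂ = T₁·(V₂/V₁) = 242.8 K.
Isothermal, so P V is constant: T₃ = T₂; V₃ = V₂·(P₂/P₃) = 1.185 L.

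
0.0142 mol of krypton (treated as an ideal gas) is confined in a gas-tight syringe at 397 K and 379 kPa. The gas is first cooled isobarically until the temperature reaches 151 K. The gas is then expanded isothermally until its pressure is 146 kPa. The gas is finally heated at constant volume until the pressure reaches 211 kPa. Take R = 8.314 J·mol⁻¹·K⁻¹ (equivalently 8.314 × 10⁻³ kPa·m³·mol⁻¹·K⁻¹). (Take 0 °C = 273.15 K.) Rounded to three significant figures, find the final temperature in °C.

From PV = nRT: V₁ = nRT₁/P₁ = 0.0001237 m³.
Isobaric, so V/T is constant: P₂ = P₁; V₂ = V₁·(T₂/T₁) = 4.704e-05 m³.
Isothermal, so P V is constant: T₃ = T₂; V₃ = V₂·(P₂/P₃) = 0.0001221 m³.
V constant ⇒ P ∝ T: V₄ = V₃; T₄ = T₃·(P₄/P₃) = 218.2 K.

T₄ ≈ -54.9 °C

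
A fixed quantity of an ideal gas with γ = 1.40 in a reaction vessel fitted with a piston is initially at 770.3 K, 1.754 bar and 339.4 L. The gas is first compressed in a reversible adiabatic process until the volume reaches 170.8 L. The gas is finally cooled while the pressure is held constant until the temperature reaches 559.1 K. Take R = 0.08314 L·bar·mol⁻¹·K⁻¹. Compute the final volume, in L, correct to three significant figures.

Reversible adiabatic, γ = 1.40: T₂ = T₁·(V₁/V₂)^(γ−1) = 1014 K; P₂ = P₁·(V₁/V₂)^γ = 4.587 bar.
P constant ⇒ V ∝ T: P₃ = P₂; V₃ = V₂·(T₃/T₂) = 94.20 L.

V₃ ≈ 94.2 L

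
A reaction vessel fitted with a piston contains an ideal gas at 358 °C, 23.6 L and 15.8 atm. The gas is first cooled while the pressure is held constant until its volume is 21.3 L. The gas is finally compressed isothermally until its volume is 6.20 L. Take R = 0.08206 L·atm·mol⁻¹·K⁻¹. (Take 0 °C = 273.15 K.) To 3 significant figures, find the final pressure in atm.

Convert: T₁ = 631.1 K.
Isobaric, so V/T is constant: P₂ = P₁; T₂ = T₁·(V₂/V₁) = 569.6 K.
T constant ⇒ Boyle's law P V = const: T₃ = T₂; P₃ = P₂·(V₂/V₃) = 54.28 atm.

P₃ ≈ 54.3 atm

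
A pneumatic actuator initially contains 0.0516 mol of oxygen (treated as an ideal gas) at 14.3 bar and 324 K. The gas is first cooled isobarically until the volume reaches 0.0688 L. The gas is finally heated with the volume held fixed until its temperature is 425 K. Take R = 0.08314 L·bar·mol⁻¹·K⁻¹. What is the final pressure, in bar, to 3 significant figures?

P₃ ≈ 26.5 bar

From PV = nRT: V₁ = nRT₁/P₁ = 0.09720 L.
P constant ⇒ V ∝ T: P₂ = P₁; T₂ = T₁·(V₂/V₁) = 229.3 K.
Isochoric, so P/T is constant: V₃ = V₂; P₃ = P₂·(T₃/T₂) = 26.50 bar.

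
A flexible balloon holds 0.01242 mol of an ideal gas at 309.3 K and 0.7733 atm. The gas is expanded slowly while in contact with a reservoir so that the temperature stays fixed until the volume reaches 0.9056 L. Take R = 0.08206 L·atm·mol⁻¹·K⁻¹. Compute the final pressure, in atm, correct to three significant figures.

P₂ ≈ 0.348 atm

From PV = nRT: V₁ = nRT₁/P₁ = 0.4076 L.
Isothermal, so P V is constant: T₂ = T₁; P₂ = P₁·(V₁/V₂) = 0.3481 atm.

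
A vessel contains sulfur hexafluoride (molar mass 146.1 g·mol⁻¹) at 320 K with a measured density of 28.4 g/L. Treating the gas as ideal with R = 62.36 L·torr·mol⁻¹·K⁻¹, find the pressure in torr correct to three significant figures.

P ≈ 3.88e+03 torr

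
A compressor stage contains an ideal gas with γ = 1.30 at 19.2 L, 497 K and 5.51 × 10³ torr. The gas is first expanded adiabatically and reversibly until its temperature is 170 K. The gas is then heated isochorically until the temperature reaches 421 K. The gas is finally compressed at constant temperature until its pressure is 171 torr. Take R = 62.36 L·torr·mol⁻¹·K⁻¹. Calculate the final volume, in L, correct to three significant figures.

Reversible adiabatic, γ = 1.30: P₂ = P₁·(T₂/T₁)^(γ/(γ−1)) = 52.75 torr; V₂ = V₁·(T₁/T₂)^(1/(γ−1)) = 686.0 L.
Isochoric, so P/T is constant: V₃ = V₂; P₃ = P₂·(T₃/T₂) = 130.6 torr.
Isothermal, so P V is constant: T₄ = T₃; V₄ = V₃·(P₃/P₄) = 524.1 L.

V₄ ≈ 524 L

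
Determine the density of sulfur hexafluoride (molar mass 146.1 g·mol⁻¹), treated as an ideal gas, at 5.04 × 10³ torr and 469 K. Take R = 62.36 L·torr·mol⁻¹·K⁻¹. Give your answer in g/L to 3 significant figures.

ρ = PM/(RT) = (5.04e+03 × 146.1) / (62.36 × 469.0)

ρ ≈ 25.2 g/L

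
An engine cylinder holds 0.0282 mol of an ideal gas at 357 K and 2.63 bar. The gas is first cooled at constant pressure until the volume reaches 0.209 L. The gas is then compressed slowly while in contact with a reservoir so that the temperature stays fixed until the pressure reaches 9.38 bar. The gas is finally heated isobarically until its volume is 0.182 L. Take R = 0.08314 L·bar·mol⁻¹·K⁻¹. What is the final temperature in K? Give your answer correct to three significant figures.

T₄ ≈ 728 K

From PV = nRT: V₁ = nRT₁/P₁ = 0.3183 L.
P constant ⇒ V ∝ T: P₂ = P₁; T₂ = T₁·(V₂/V₁) = 234.4 K.
T constant ⇒ Boyle's law P V = const: T₃ = T₂; V₃ = V₂·(P₂/P₃) = 0.05860 L.
Isobaric, so V/T is constant: P₄ = P₃; T₄ = T₃·(V₄/V₃) = 728.1 K.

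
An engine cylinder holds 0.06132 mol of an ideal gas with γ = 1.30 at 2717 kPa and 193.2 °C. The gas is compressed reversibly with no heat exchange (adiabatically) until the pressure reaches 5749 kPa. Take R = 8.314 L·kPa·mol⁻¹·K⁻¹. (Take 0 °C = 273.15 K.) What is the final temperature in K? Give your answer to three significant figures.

Convert: T₁ = 466.3 K.
From PV = nRT: V₁ = nRT₁/P₁ = 0.08751 L.
Reversible adiabatic, γ = 1.30: T₂ = T₁·(P₂/P₁)^((γ−1)/γ) = 554.4 K; V₂ = V₁·(P₁/P₂)^(1/γ) = 0.04916 L.

T₂ ≈ 554 K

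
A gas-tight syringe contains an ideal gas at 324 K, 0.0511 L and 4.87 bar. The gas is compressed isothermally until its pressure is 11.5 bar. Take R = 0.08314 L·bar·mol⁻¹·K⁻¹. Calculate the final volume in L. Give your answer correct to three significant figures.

T constant ⇒ Boyle's law P V = const: T₂ = T₁; V₂ = V₁·(P₁/P₂) = 0.02164 L.

V₂ ≈ 0.0216 L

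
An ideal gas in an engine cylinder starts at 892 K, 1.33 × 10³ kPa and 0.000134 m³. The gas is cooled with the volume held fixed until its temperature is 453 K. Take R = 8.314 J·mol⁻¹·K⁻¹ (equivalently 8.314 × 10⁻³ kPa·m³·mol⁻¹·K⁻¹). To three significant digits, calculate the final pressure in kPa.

P₂ ≈ 675 kPa

Isochoric, so P/T is constant: V₂ = V₁; P₂ = P₁·(T₂/T₁) = 675.4 kPa.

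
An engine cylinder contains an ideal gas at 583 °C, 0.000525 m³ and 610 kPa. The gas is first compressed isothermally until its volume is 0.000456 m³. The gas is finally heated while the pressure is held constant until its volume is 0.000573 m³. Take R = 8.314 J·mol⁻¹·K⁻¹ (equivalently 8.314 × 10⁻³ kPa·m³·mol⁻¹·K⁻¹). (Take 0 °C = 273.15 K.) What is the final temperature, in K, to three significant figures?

Convert: T₁ = 856.1 K.
Isothermal, so P V is constant: T₂ = T₁; P₂ = P₁·(V₁/V₂) = 702.3 kPa.
P constant ⇒ V ∝ T: P₃ = P₂; T₃ = T₂·(V₃/V₂) = 1076 K.

T₃ ≈ 1.08e+03 K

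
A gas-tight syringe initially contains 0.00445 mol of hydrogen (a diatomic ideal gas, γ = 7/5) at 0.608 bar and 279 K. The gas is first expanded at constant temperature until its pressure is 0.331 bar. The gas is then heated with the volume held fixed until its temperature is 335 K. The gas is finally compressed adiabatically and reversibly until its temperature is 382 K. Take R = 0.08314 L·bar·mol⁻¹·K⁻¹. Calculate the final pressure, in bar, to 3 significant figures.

P₄ ≈ 0.629 bar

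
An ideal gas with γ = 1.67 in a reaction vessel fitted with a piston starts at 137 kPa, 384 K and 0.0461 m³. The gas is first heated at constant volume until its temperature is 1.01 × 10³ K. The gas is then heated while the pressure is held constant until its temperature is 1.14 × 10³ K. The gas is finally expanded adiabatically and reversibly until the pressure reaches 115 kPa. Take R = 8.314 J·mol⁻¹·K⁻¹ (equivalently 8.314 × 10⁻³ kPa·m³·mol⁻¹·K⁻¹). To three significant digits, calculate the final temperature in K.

V constant ⇒ P ∝ T: V₂ = V₁; P₂ = P₁·(T₂/T₁) = 360.3 kPa.
Isobaric, so V/T is constant: P₃ = P₂; V₃ = V₂·(T₃/T₂) = 0.05203 m³.
Reversible adiabatic, γ = 1.67: T₄ = T₃·(P₄/P₃)^((γ−1)/γ) = 721.0 K; V₄ = V₃·(P₃/P₄)^(1/γ) = 0.1031 m³.

T₄ ≈ 721 K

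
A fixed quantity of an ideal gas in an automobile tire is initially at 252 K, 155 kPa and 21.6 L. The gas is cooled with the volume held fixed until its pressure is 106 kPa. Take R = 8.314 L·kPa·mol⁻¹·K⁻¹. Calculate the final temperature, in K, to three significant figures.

T₂ ≈ 172 K

Isochoric, so P/T is constant: V₂ = V₁; T₂ = T₁·(P₂/P₁) = 172.3 K.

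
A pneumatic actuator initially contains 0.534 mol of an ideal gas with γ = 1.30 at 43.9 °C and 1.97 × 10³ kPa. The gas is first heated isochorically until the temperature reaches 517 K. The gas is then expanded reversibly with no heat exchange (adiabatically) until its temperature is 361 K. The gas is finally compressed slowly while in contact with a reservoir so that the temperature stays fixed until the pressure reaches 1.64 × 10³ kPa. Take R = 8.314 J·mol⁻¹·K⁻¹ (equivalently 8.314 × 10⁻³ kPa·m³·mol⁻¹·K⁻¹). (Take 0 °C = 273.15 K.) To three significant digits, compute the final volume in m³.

Convert: T₁ = 317.0 K.
From PV = nRT: V₁ = nRT₁/P₁ = 0.0007145 m³.
Isochoric, so P/T is constant: V₂ = V₁; P₂ = P₁·(T₂/T₁) = 3212 kPa.
Adiabatic (γ = 1.30), T V^(γ−1) and P V^γ constant: P₃ = P₂·(T₃/T₂)^(γ/(γ−1)) = 677.5 kPa; V₃ = V₂·(T₂/T₃)^(1/(γ−1)) = 0.002366 m³.
T constant ⇒ Boyle's law P V = const: T₄ = T₃; V₄ = V₃·(P₃/P₄) = 0.0009773 m³.

V₄ ≈ 0.000977 m³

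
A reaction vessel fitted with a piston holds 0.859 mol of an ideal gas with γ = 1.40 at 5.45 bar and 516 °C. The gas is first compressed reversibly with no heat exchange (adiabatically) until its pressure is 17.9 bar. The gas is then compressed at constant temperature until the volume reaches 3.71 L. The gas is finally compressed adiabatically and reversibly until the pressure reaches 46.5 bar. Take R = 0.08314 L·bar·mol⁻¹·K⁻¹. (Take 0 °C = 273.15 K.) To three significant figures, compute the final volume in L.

Convert: T₁ = 789.1 K.
From PV = nRT: V₁ = nRT₁/P₁ = 10.34 L.
Adiabatic (γ = 1.40), T V^(γ−1) and P V^γ constant: T₂ = T₁·(P₂/P₁)^((γ−1)/γ) = 1108 K; V₂ = V₁·(P₁/P₂)^(1/γ) = 4.423 L.
Isothermal, so P V is constant: T₃ = T₂; P₃ = P₂·(V₂/V₃) = 21.34 bar.
Reversible adiabatic, γ = 1.40: T₄ = T₃·(P₄/P₃)^((γ−1)/γ) = 1385 K; V₄ = V₃·(P₃/P₄)^(1/γ) = 2.127 L.

V₄ ≈ 2.13 L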